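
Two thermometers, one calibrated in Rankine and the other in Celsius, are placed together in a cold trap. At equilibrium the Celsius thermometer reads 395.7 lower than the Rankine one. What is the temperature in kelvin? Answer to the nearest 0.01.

Let x be the Rankine reading; then the Celsius reading is 5/9·x - 273.15.
(5/9·x - 273.15) - x = -395.7  ⇒  (-4/9)·x = -122.55  ⇒  x = 275.7375°R.
In Celsius: (275.7375 - 491.67) × 5/9 = -119.9625°C.
In kelvin: -119.9625 + 273.15 = 153.19 K.

153.19 K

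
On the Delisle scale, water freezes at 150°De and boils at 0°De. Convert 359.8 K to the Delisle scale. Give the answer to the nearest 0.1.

First in Celsius: 359.8 - 273.15 = 86.6500°C.
Linearly onto the Delisle scale: 150 + (86.6500 / 100) × (0 - 150) = 20.0°De.

20.0°De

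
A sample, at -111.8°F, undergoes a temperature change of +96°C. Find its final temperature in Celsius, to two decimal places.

16.11°C

Initial temperature in Celsius: (-111.8 - 32) × 5/9 = -79.8889°C.
Final Celsius temperature: -79.8889 + 96.0000 = 16.1111°C.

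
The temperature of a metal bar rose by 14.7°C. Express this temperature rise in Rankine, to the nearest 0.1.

26.5°R

For a temperature interval the offset drops out; only the factor 1.8 applies.
14.7 × 1.8 = 26.5.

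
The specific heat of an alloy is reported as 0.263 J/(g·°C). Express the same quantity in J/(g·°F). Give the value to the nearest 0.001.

The quantity depends on a temperature interval, so only the ratio of degree sizes applies; the offset between the scales is irrelevant.
A change of 1°F is a change of 5/9°C, so per °F the value is 0.263 × 5/9 = 0.146.

0.146 J/(g·°F)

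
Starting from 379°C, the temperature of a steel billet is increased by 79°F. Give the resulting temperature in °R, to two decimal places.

The 79°F change is an interval, so only the factor 5/9 applies: +79 × 5/9 = +43.8889°C.
Final Celsius temperature: 379.0000 + 43.8889 = 422.8889°C.
In Rankine: 422.8889 × 1.8 + 491.67 = 1252.87°R.

1252.87°R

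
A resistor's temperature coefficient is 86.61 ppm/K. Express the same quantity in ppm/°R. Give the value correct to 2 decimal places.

48.12 ppm/°R

The quantity depends on a temperature interval, so only the ratio of degree sizes applies; the offset between the scales is irrelevant.
A change of 1°R is a change of 5/9 K, so per °R the value is 86.61 × 5/9 = 48.12.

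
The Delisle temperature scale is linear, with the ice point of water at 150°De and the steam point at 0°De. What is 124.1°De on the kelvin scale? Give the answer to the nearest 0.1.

290.4 K

Linear interpolation between the fixed points: C = (124.1 - 150) × 100 / (0 - 150) = 17.2667°C.
Then 17.2667 + 273.15 = 290.4 K.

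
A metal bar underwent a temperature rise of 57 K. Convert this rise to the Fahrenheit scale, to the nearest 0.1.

For a temperature interval the offset drops out; only the factor 1.8 applies.
57 × 1.8 = 102.6.

102.6°F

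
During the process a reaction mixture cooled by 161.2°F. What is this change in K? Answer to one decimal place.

Only the scale ratio 5/9 matters for a change in temperature.
161.2 × 5/9 = 89.6.

89.6 K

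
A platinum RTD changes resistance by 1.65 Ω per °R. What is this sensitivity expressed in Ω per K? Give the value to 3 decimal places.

The quantity depends on a temperature interval, so only the ratio of degree sizes applies; the offset between the scales is irrelevant.
A change of 1 K is a change of 1.8°R, so per K the value is 1.65 × 1.8 = 2.970.

2.970 Ω per K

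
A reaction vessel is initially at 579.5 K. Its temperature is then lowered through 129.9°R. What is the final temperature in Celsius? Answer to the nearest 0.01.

Initial temperature in Celsius: 579.5 - 273.15 = 306.3500°C.
The 129.9°R change is an interval, so only the factor 5/9 applies: -129.9 × 5/9 = -72.1667°C.
Final Celsius temperature: 306.3500 - 72.1667 = 234.1833°C.

234.18°C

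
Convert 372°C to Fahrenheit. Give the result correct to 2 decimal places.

In Fahrenheit: 372.0000 × 1.8 + 32 = 701.60°F.

701.60°F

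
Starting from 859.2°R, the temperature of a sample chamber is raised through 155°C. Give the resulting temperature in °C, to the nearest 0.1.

359.2°C

Initial temperature in Celsius: (859.2 - 491.67) × 5/9 = 204.1833°C.
Final Celsius temperature: 204.1833 + 155.0000 = 359.1833°C.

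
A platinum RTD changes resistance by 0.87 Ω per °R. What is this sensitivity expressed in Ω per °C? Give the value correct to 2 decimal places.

The quantity depends on a temperature interval, so only the ratio of degree sizes applies; the offset between the scales is irrelevant.
A change of 1°C is a change of 1.8°R, so per °C the value is 0.87 × 1.8 = 1.57.

1.57 Ω per °C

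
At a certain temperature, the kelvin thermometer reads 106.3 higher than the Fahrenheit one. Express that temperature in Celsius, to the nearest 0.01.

Let x be the Fahrenheit reading; then the kelvin reading is 5/9·x + 255.372.
(5/9·x + 255.372) - x = 106.3  ⇒  (-4/9)·x = -149.072  ⇒  x = 335.4125°F.
In Celsius: (335.4125 - 32) × 5/9 = 168.56°C.

168.56°C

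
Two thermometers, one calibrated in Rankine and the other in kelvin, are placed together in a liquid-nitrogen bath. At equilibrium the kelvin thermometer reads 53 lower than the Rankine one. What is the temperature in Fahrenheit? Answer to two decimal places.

-340.42°F

Let x be the Rankine reading; then the kelvin reading is 5/9·x.
(5/9·x) - x = -53  ⇒  (-4/9)·x = -53  ⇒  x = 119.2500°R.
In Celsius: (119.25 - 491.67) × 5/9 = -206.9000°C.
In Fahrenheit: -206.9000 × 1.8 + 32 = -340.42°F.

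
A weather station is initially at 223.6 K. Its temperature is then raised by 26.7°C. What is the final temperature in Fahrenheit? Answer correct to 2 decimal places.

-9.13°F

Initial temperature in Celsius: 223.6 - 273.15 = -49.5500°C.
Final Celsius temperature: -49.5500 + 26.7000 = -22.8500°C.
In Fahrenheit: -22.8500 × 1.8 + 32 = -9.13°F.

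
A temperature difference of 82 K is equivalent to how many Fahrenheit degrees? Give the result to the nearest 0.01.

147.60°F

For a temperature interval the offset drops out; only the factor 1.8 applies.
82 × 1.8 = 147.60.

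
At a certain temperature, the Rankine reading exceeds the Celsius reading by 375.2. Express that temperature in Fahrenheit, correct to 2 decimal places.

-230.06°F

Let x be the Rankine reading; then the Celsius reading is 5/9·x - 273.15.
(5/9·x - 273.15) - x = -375.2  ⇒  (-4/9)·x = -102.05  ⇒  x = 229.6125°R.
In Celsius: (229.6125 - 491.67) × 5/9 = -145.5875°C.
In Fahrenheit: -145.5875 × 1.8 + 32 = -230.06°F.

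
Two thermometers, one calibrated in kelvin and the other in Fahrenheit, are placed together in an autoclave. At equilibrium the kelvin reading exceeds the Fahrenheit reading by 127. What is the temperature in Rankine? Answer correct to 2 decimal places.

Let x be the kelvin reading; then the Fahrenheit reading is 1.8·x - 459.67.
(1.8·x - 459.67) - x = -127  ⇒  (0.8)·x = 332.67  ⇒  x = 415.8375 K.
In Celsius: 415.8375 - 273.15 = 142.6875°C.
In Rankine: 142.6875 × 1.8 + 491.67 = 748.51°R.

748.51°R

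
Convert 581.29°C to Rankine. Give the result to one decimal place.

In Rankine: 581.2900 × 1.8 + 491.67 = 1538.0°R.

1538.0°R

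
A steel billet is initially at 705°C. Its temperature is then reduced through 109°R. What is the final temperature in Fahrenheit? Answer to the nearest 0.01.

The 109°R change is an interval, so only the factor 5/9 applies: -109 × 5/9 = -60.5556°C.
Final Celsius temperature: 705.0000 - 60.5556 = 644.4444°C.
In Fahrenheit: 644.4444 × 1.8 + 32 = 1192.00°F.

1192.00°F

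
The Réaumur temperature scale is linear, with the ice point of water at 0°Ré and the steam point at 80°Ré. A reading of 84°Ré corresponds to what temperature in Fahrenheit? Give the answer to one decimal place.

Linear interpolation between the fixed points: C = (84 - 0) × 100 / (80 - 0) = 105.0000°C.
Then 105.0000 × 1.8 + 32 = 221.0°F.

221.0°F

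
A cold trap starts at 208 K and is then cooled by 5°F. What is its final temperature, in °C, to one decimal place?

-67.9°C

Initial temperature in Celsius: 208 - 273.15 = -65.1500°C.
The 5°F change is an interval, so only the factor 5/9 applies: -5 × 5/9 = -2.7778°C.
Final Celsius temperature: -65.1500 - 2.7778 = -67.9278°C.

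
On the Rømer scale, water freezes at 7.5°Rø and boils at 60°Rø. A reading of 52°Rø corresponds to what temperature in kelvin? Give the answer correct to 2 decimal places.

357.91 K

Linear interpolation between the fixed points: C = (52 - 7.5) × 100 / (60 - 7.5) = 84.7619°C.
Then 84.7619 + 273.15 = 357.91 K.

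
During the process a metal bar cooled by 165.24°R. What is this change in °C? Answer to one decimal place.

91.8°C

For a temperature interval the offset drops out; only the factor 5/9 applies.
165.24 × 5/9 = 91.8.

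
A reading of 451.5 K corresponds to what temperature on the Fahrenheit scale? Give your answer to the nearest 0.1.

In Celsius: 451.5 - 273.15 = 178.3500°C.
In Fahrenheit: 178.3500 × 1.8 + 32 = 353.0°F.

353.0°F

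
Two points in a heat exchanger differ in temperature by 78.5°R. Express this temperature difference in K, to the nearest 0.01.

An interval of 1°R corresponds to 5/9 K.
78.5 × 5/9 = 43.61.

43.61 K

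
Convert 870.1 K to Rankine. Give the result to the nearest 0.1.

In Celsius: 870.1 - 273.15 = 596.9500°C.
In Rankine: 596.9500 × 1.8 + 491.67 = 1566.2°R.

1566.2°R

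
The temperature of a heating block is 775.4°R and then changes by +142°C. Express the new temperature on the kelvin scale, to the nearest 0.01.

Initial temperature in Celsius: (775.4 - 491.67) × 5/9 = 157.6278°C.
Final Celsius temperature: 157.6278 + 142.0000 = 299.6278°C.
In kelvin: 299.6278 + 273.15 = 572.78 K.

572.78 K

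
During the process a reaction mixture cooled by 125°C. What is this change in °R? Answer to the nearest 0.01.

An interval of 1°C corresponds to 1.8°R.
125 × 1.8 = 225.00.

225.00°R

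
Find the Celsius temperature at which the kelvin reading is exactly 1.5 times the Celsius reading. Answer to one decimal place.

Let C be the Celsius reading. The kelvin reading is K = 1·C + 273.15.
Require K = 1.5·C: 1·C + 273.15 = 1.5·C.
(-0.5)·C = -273.15  ⇒  C = 546.3.

546.3°C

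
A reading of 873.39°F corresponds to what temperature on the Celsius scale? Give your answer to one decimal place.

467.4°C

In Celsius: (873.39 - 32) × 5/9 = 467.4389°C.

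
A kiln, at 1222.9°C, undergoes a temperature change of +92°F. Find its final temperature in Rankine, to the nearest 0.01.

The 92°F change is an interval, so only the factor 5/9 applies: +92 × 5/9 = +51.1111°C.
Final Celsius temperature: 1222.9000 + 51.1111 = 1274.0111°C.
In Rankine: 1274.0111 × 1.8 + 491.67 = 2784.89°R.

2784.89°R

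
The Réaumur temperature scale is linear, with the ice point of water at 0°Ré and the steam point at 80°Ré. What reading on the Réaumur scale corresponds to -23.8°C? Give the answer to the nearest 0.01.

Linearly onto the Réaumur scale: 0 + (-23.8000 / 100) × (80 - 0) = -19.04°Ré.

-19.04°Ré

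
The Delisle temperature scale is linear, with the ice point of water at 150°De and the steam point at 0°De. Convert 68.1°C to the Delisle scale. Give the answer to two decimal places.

47.85°De

Linearly onto the Delisle scale: 150 + (68.1000 / 100) × (0 - 150) = 47.85°De.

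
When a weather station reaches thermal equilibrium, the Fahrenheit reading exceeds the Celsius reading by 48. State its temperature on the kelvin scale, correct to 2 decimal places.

Let x be the Fahrenheit reading; then the Celsius reading is 5/9·x - 17.7778.
(5/9·x - 17.7778) - x = -48  ⇒  (-4/9)·x = -30.2222  ⇒  x = 68.0000°F.
In Celsius: (68 - 32) × 5/9 = 20.0000°C.
In kelvin: 20.0000 + 273.15 = 293.15 K.

293.15 K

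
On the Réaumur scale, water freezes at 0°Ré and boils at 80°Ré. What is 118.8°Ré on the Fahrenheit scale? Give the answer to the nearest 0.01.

Linear interpolation between the fixed points: C = (118.8 - 0) × 100 / (80 - 0) = 148.5000°C.
Then 148.5000 × 1.8 + 32 = 299.30°F.

299.30°F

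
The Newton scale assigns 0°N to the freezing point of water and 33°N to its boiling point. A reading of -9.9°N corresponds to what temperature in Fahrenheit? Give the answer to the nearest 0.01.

Linear interpolation between the fixed points: C = (-9.9 - 0) × 100 / (33 - 0) = -30.0000°C.
Then -30.0000 × 1.8 + 32 = -22.00°F.

-22.00°F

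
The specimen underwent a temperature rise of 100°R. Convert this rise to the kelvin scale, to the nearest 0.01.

55.56 K

An interval of 1°R corresponds to 5/9 K.
100 × 5/9 = 55.56.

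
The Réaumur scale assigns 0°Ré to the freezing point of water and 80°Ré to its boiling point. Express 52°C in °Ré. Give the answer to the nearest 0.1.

Linearly onto the Réaumur scale: 0 + (52.0000 / 100) × (80 - 0) = 41.6°Ré.

41.6°Ré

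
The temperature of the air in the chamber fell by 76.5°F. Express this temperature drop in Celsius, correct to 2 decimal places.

An interval of 1°F corresponds to 5/9°C.
76.5 × 5/9 = 42.50.

42.50°C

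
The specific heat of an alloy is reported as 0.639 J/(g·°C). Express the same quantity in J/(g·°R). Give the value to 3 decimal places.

Since only a temperature interval is involved, the additive offset between the scales drops out.
A change of 1°R is a change of 5/9°C, so per °R the value is 0.639 × 5/9 = 0.355.

0.355 J/(g·°R)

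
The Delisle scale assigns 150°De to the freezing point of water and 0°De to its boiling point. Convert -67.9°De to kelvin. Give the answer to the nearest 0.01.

Linear interpolation between the fixed points: C = (-67.9 - 150) × 100 / (0 - 150) = 145.2667°C.
Then 145.2667 + 273.15 = 418.42 K.

418.42 K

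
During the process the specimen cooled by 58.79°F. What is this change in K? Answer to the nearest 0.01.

32.66 K

An interval of 1°F corresponds to 5/9 K.
58.79 × 5/9 = 32.66.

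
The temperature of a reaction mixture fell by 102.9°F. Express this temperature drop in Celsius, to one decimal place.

57.2°C

Only the scale ratio 5/9 matters for a change in temperature.
102.9 × 5/9 = 57.2.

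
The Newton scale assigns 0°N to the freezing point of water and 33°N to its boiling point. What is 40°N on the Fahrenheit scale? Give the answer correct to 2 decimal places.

250.18°F

Linear interpolation between the fixed points: C = (40 - 0) × 100 / (33 - 0) = 121.2121°C.
Then 121.2121 × 1.8 + 32 = 250.18°F.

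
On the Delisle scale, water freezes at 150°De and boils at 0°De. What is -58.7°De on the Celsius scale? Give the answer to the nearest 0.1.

Linear interpolation between the fixed points: C = (-58.7 - 150) × 100 / (0 - 150) = 139.1333°C.

139.1°C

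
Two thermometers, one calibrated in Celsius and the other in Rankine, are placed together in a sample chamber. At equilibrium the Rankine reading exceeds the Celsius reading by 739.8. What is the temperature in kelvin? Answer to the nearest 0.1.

583.3 K

Let x be the Celsius reading; then the Rankine reading is 1.8·x + 491.67.
(1.8·x + 491.67) - x = 739.8  ⇒  (0.8)·x = 248.13  ⇒  x = 310.1625°C.
In kelvin: 310.1625 + 273.15 = 583.3 K.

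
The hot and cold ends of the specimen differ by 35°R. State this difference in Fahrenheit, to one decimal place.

35.0°F

Rankine and Fahrenheit degrees are the same size, so the interval is unchanged: 35.0.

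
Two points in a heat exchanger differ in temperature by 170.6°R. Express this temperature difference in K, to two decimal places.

Only the scale ratio 5/9 matters for a change in temperature.
170.6 × 5/9 = 94.78.

94.78 K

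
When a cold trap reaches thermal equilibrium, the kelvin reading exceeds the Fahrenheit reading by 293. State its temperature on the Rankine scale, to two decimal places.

375.01°R

Let x be the Fahrenheit reading; then the kelvin reading is 5/9·x + 255.372.
(5/9·x + 255.372) - x = 293  ⇒  (-4/9)·x = 37.6278  ⇒  x = -84.6625°F.
In Celsius: (-84.6625 - 32) × 5/9 = -64.8125°C.
In Rankine: -64.8125 × 1.8 + 491.67 = 375.01°R.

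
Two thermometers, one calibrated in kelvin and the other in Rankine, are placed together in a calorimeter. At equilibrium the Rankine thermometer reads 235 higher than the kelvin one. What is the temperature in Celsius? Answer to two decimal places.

20.60°C

Let x be the kelvin reading; then the Rankine reading is 1.8·x.
(1.8·x) - x = 235  ⇒  (0.8)·x = 235  ⇒  x = 293.7500 K.
In Celsius: 293.75 - 273.15 = 20.60°C.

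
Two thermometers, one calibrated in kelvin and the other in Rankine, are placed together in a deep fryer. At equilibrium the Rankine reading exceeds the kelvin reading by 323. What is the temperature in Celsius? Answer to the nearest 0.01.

Let x be the kelvin reading; then the Rankine reading is 1.8·x.
(1.8·x) - x = 323  ⇒  (0.8)·x = 323  ⇒  x = 403.7500 K.
In Celsius: 403.75 - 273.15 = 130.60°C.

130.60°C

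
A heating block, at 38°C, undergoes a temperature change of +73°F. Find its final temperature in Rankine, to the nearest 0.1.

633.1°R

The 73°F change is an interval, so only the factor 5/9 applies: +73 × 5/9 = +40.5556°C.
Final Celsius temperature: 38.0000 + 40.5556 = 78.5556°C.
In Rankine: 78.5556 × 1.8 + 491.67 = 633.1°R.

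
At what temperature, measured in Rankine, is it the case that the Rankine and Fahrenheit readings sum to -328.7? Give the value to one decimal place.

65.5°R

Let R be the Rankine reading. The Fahrenheit reading is F = 1·R - 459.67.
Require R + F = -328.7: (2)·R - 459.67 = -328.7.
R = (-328.7 + 459.67) / (2) = 65.5.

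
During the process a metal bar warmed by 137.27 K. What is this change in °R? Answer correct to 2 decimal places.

247.09°R

An interval of 1 K corresponds to 1.8°R.
137.27 × 1.8 = 247.09.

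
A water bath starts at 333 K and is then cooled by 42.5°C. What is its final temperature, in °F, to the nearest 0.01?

63.23°F

Initial temperature in Celsius: 333 - 273.15 = 59.8500°C.
Final Celsius temperature: 59.8500 - 42.5000 = 17.3500°C.
In Fahrenheit: 17.3500 × 1.8 + 32 = 63.23°F.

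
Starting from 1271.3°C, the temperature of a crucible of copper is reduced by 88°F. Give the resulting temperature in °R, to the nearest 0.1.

2692.0°R

The 88°F change is an interval, so only the factor 5/9 applies: -88 × 5/9 = -48.8889°C.
Final Celsius temperature: 1271.3000 - 48.8889 = 1222.4111°C.
In Rankine: 1222.4111 × 1.8 + 491.67 = 2692.0°R.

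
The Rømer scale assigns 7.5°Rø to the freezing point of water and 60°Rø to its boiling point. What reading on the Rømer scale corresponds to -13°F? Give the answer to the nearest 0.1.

-5.6°Rø

First in Celsius: (-13 - 32) × 5/9 = -25.0000°C.
Linearly onto the Rømer scale: 7.5 + (-25.0000 / 100) × (60 - 7.5) = -5.6°Rø.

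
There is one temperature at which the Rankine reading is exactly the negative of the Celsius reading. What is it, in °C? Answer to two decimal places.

-175.60°C

Let C be the Celsius reading. The Rankine reading is R = 1.8·C + 491.67.
Require R = -1·C: 1.8·C + 491.67 = -1·C.
(2.8)·C = -491.67  ⇒  C = -175.60.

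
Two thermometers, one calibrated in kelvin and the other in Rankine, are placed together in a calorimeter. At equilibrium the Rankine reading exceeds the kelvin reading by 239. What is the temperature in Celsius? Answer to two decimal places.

25.60°C

Let x be the kelvin reading; then the Rankine reading is 1.8·x.
(1.8·x) - x = 239  ⇒  (0.8)·x = 239  ⇒  x = 298.7500 K.
In Celsius: 298.75 - 273.15 = 25.60°C.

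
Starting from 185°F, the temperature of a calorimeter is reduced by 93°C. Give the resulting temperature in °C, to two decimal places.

Initial temperature in Celsius: (185 - 32) × 5/9 = 85.0000°C.
Final Celsius temperature: 85.0000 - 93.0000 = -8.0000°C.

-8.00°C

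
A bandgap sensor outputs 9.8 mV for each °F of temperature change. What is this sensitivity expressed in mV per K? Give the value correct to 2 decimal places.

The quantity depends on a temperature interval, so only the ratio of degree sizes applies; the offset between the scales is irrelevant.
A change of 1 K is a change of 1.8°F, so per K the value is 9.8 × 1.8 = 17.64.

17.64 mV per K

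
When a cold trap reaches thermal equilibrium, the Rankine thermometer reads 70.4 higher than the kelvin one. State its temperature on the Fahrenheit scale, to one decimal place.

Let x be the kelvin reading; then the Rankine reading is 1.8·x.
(1.8·x) - x = 70.4  ⇒  (0.8)·x = 70.4  ⇒  x = 88.0000 K.
In Celsius: 88 - 273.15 = -185.1500°C.
In Fahrenheit: -185.1500 × 1.8 + 32 = -301.3°F.

-301.3°F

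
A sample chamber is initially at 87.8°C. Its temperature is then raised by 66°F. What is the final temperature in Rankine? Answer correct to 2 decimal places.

715.71°R

The 66°F change is an interval, so only the factor 5/9 applies: +66 × 5/9 = +36.6667°C.
Final Celsius temperature: 87.8000 + 36.6667 = 124.4667°C.
In Rankine: 124.4667 × 1.8 + 491.67 = 715.71°R.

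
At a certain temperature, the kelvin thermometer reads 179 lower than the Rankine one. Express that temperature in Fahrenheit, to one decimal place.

Let x be the Rankine reading; then the kelvin reading is 5/9·x.
(5/9·x) - x = -179  ⇒  (-4/9)·x = -179  ⇒  x = 402.7500°R.
In Celsius: (402.75 - 491.67) × 5/9 = -49.4000°C.
In Fahrenheit: -49.4000 × 1.8 + 32 = -56.9°F.

-56.9°F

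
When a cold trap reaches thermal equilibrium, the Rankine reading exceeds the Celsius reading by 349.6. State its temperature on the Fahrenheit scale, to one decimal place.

-287.7°F

Let x be the Rankine reading; then the Celsius reading is 5/9·x - 273.15.
(5/9·x - 273.15) - x = -349.6  ⇒  (-4/9)·x = -76.45  ⇒  x = 172.0125°R.
In Celsius: (172.0125 - 491.67) × 5/9 = -177.5875°C.
In Fahrenheit: -177.5875 × 1.8 + 32 = -287.7°F.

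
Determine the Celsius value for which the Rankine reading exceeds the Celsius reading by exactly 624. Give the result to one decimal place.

Let C be the Celsius reading. The Rankine reading is R = 1.8·C + 491.67.
Require R - C = 624: (0.8)·C + 491.67 = 624.
C = (624 - 491.67) / (0.8) = 165.4.

165.4°C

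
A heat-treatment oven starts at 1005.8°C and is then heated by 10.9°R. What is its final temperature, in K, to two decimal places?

1285.01 K

The 10.9°R change is an interval, so only the factor 5/9 applies: +10.9 × 5/9 = +6.0556°C.
Final Celsius temperature: 1005.8000 + 6.0556 = 1011.8556°C.
In kelvin: 1011.8556 + 273.15 = 1285.01 K.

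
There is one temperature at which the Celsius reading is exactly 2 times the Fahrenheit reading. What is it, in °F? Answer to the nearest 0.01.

-12.31°F

Let F be the Fahrenheit reading. The Celsius reading is C = 5/9·F - 17.7778.
Require C = 2·F: 5/9·F - 17.7778 = 2·F.
(-13/9)·F = 17.7778  ⇒  F = -12.31.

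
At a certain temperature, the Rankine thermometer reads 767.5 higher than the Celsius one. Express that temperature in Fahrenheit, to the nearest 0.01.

652.62°F

Let x be the Celsius reading; then the Rankine reading is 1.8·x + 491.67.
(1.8·x + 491.67) - x = 767.5  ⇒  (0.8)·x = 275.83  ⇒  x = 344.7875°C.
In Fahrenheit: 344.7875 × 1.8 + 32 = 652.62°F.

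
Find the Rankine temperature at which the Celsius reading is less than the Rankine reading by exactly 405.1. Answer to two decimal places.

296.89°R

Let R be the Rankine reading. The Celsius reading is C = 5/9·R - 273.15.
Require C - R = -405.1: (-4/9)·R - 273.15 = -405.1.
R = (-405.1 + 273.15) / (-4/9) = 296.89.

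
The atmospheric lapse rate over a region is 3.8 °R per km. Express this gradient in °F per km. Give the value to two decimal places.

The quantity depends on a temperature interval, so only the ratio of degree sizes applies; the offset between the scales is irrelevant.
A change of 1°R is a change of 1°F, so 3.8 × 1 = 3.80.

3.80 °F/km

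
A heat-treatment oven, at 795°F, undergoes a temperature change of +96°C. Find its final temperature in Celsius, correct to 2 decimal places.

519.89°C

Initial temperature in Celsius: (795 - 32) × 5/9 = 423.8889°C.
Final Celsius temperature: 423.8889 + 96.0000 = 519.8889°C.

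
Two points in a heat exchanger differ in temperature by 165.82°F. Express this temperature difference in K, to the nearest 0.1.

92.1 K

Only the scale ratio 5/9 matters for a change in temperature.
165.82 × 5/9 = 92.1.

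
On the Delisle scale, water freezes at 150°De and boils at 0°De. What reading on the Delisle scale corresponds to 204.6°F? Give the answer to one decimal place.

First in Celsius: (204.6 - 32) × 5/9 = 95.8889°C.
Linearly onto the Delisle scale: 150 + (95.8889 / 100) × (0 - 150) = 6.2°De.

6.2°De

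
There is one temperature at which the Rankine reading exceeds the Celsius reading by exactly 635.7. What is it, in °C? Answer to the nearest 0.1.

Let C be the Celsius reading. The Rankine reading is R = 1.8·C + 491.67.
Require R - C = 635.7: (0.8)·C + 491.67 = 635.7.
C = (635.7 - 491.67) / (0.8) = 180.0.

180.0°C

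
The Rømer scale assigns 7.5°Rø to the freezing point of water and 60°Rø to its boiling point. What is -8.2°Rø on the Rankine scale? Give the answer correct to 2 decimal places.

437.84°R

Linear interpolation between the fixed points: C = (-8.2 - 7.5) × 100 / (60 - 7.5) = -29.9048°C.
Then -29.9048 × 1.8 + 491.67 = 437.84°R.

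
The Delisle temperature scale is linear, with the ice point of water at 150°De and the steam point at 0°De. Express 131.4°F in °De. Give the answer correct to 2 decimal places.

67.17°De

First in Celsius: (131.4 - 32) × 5/9 = 55.2222°C.
Linearly onto the Delisle scale: 150 + (55.2222 / 100) × (0 - 150) = 67.17°De.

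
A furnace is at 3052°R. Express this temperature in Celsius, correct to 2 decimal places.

1422.41°C

In Celsius: (3052 - 491.67) × 5/9 = 1422.4056°C.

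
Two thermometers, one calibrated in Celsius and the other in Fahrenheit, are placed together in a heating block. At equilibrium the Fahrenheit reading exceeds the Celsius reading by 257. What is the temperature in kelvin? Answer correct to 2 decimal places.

554.40 K

Let x be the Celsius reading; then the Fahrenheit reading is 1.8·x + 32.
(1.8·x + 32) - x = 257  ⇒  (0.8)·x = 225  ⇒  x = 281.2500°C.
In kelvin: 281.2500 + 273.15 = 554.40 K.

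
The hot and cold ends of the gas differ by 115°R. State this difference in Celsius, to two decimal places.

63.89°C

An interval of 1°R corresponds to 5/9°C.
115 × 5/9 = 63.89.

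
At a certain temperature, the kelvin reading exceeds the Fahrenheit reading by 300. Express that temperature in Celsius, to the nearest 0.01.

-73.56°C

Let x be the Fahrenheit reading; then the kelvin reading is 5/9·x + 255.372.
(5/9·x + 255.372) - x = 300  ⇒  (-4/9)·x = 44.6278  ⇒  x = -100.4125°F.
In Celsius: (-100.4125 - 32) × 5/9 = -73.56°C.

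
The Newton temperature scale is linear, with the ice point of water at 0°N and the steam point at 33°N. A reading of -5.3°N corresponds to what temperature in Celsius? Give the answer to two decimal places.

Linear interpolation between the fixed points: C = (-5.3 - 0) × 100 / (33 - 0) = -16.0606°C.

-16.06°C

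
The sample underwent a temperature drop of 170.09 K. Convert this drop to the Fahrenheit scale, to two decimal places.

An interval of 1 K corresponds to 1.8°F.
170.09 × 1.8 = 306.16.

306.16°F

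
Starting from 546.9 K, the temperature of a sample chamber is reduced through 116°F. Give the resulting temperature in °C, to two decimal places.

209.31°C

Initial temperature in Celsius: 546.9 - 273.15 = 273.7500°C.
The 116°F change is an interval, so only the factor 5/9 applies: -116 × 5/9 = -64.4444°C.
Final Celsius temperature: 273.7500 - 64.4444 = 209.3056°C.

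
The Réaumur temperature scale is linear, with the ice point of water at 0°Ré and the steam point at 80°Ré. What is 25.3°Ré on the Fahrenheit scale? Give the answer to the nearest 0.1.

Linear interpolation between the fixed points: C = (25.3 - 0) × 100 / (80 - 0) = 31.6250°C.
Then 31.6250 × 1.8 + 32 = 88.9°F.

88.9°F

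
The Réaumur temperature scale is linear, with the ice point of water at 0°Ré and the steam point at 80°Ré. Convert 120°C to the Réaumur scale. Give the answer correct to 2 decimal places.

Linearly onto the Réaumur scale: 0 + (120.0000 / 100) × (80 - 0) = 96.00°Ré.

96.00°Ré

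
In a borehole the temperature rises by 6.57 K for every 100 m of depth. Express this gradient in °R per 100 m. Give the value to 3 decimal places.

The quantity depends on a temperature interval, so only the ratio of degree sizes applies; the offset between the scales is irrelevant.
A change of 1 K is a change of 1.8°R, so 6.57 × 1.8 = 11.826.

11.826 °R/100 m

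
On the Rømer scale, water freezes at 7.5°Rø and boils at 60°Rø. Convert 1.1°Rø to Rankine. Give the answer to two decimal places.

469.73°R

Linear interpolation between the fixed points: C = (1.1 - 7.5) × 100 / (60 - 7.5) = -12.1905°C.
Then -12.1905 × 1.8 + 491.67 = 469.73°R.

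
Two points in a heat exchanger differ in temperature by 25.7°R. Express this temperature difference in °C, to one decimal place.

An interval of 1°R corresponds to 5/9°C.
25.7 × 5/9 = 14.3.

14.3°C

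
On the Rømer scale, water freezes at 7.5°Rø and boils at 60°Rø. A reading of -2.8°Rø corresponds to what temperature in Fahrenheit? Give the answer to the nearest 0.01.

-3.31°F

Linear interpolation between the fixed points: C = (-2.8 - 7.5) × 100 / (60 - 7.5) = -19.6190°C.
Then -19.6190 × 1.8 + 32 = -3.31°F.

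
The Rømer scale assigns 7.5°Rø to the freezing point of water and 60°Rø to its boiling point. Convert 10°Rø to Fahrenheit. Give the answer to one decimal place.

Linear interpolation between the fixed points: C = (10 - 7.5) × 100 / (60 - 7.5) = 4.7619°C.
Then 4.7619 × 1.8 + 32 = 40.6°F.

40.6°F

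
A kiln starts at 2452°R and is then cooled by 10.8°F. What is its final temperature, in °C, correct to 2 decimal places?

1083.07°C

Initial temperature in Celsius: (2452 - 491.67) × 5/9 = 1089.0722°C.
The 10.8°F change is an interval, so only the factor 5/9 applies: -10.8 × 5/9 = -6.0000°C.
Final Celsius temperature: 1089.0722 - 6.0000 = 1083.0722°C.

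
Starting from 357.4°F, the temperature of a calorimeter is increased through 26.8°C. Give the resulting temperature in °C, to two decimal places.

Initial temperature in Celsius: (357.4 - 32) × 5/9 = 180.7778°C.
Final Celsius temperature: 180.7778 + 26.8000 = 207.5778°C.

207.58°C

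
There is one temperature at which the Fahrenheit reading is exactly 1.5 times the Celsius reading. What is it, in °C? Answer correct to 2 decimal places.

-106.67°C

Let C be the Celsius reading. The Fahrenheit reading is F = 1.8·C + 32.
Require F = 1.5·C: 1.8·C + 32 = 1.5·C.
(0.3)·C = -32  ⇒  C = -106.67.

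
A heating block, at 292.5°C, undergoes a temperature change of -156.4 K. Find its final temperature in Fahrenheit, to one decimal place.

277.0°F

The 156.4 K change is an interval; Kelvin and Celsius degrees are the same size, so ΔC = -156.4°C.
Final Celsius temperature: 292.5000 - 156.4000 = 136.1000°C.
In Fahrenheit: 136.1000 × 1.8 + 32 = 277.0°F.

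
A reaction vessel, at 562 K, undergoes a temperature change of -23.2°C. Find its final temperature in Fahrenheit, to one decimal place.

510.2°F

Initial temperature in Celsius: 562 - 273.15 = 288.8500°C.
Final Celsius temperature: 288.8500 - 23.2000 = 265.6500°C.
In Fahrenheit: 265.6500 × 1.8 + 32 = 510.2°F.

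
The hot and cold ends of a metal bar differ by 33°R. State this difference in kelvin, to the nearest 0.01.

18.33 K

An interval of 1°R corresponds to 5/9 K.
33 × 5/9 = 18.33.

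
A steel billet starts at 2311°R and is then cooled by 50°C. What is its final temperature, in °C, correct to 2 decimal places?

960.74°C

Initial temperature in Celsius: (2311 - 491.67) × 5/9 = 1010.7389°C.
Final Celsius temperature: 1010.7389 - 50.0000 = 960.7389°C.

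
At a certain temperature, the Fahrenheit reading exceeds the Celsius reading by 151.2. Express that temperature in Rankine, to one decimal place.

Let x be the Celsius reading; then the Fahrenheit reading is 1.8·x + 32.
(1.8·x + 32) - x = 151.2  ⇒  (0.8)·x = 119.2  ⇒  x = 149.0000°C.
In Rankine: 149.0000 × 1.8 + 491.67 = 759.9°R.

759.9°R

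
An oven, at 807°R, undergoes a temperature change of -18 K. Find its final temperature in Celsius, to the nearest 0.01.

Initial temperature in Celsius: (807 - 491.67) × 5/9 = 175.1833°C.
The 18 K change is an interval; Kelvin and Celsius degrees are the same size, so ΔC = -18°C.
Final Celsius temperature: 175.1833 - 18.0000 = 157.1833°C.

157.18°C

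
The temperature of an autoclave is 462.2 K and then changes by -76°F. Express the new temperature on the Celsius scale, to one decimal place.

146.8°C

Initial temperature in Celsius: 462.2 - 273.15 = 189.0500°C.
The 76°F change is an interval, so only the factor 5/9 applies: -76 × 5/9 = -42.2222°C.
Final Celsius temperature: 189.0500 - 42.2222 = 146.8278°C.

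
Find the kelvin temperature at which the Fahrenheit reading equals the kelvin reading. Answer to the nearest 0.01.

Let K be the kelvin reading. The Fahrenheit reading is F = 1.8·K - 459.67.
Set F = K: 1.8·K - 459.67 = K.
(0.8)·K = 459.67  ⇒  K = 574.59.

574.59 K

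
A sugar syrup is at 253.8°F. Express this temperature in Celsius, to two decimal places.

123.22°C

In Celsius: (253.8 - 32) × 5/9 = 123.2222°C.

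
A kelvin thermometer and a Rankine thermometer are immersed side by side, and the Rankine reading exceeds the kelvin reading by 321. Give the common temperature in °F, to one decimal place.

262.6°F

Let x be the kelvin reading; then the Rankine reading is 1.8·x.
(1.8·x) - x = 321  ⇒  (0.8)·x = 321  ⇒  x = 401.2500 K.
In Celsius: 401.25 - 273.15 = 128.1000°C.
In Fahrenheit: 128.1000 × 1.8 + 32 = 262.6°F.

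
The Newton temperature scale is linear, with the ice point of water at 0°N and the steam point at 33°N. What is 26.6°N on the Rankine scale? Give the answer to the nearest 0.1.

Linear interpolation between the fixed points: C = (26.6 - 0) × 100 / (33 - 0) = 80.6061°C.
Then 80.6061 × 1.8 + 491.67 = 636.8°R.

636.8°R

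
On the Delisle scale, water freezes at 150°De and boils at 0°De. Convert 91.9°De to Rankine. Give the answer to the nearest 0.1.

Linear interpolation between the fixed points: C = (91.9 - 150) × 100 / (0 - 150) = 38.7333°C.
Then 38.7333 × 1.8 + 491.67 = 561.4°R.

561.4°R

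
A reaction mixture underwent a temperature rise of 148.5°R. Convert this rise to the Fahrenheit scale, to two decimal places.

Rankine and Fahrenheit degrees are the same size, so the interval is unchanged: 148.50.

148.50°F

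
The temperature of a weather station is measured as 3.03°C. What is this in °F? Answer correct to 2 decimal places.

In Fahrenheit: 3.0300 × 1.8 + 32 = 37.45°F.

37.45°F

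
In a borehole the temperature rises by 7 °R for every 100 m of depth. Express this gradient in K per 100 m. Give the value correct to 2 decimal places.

3.89 K/100 m

Since only a temperature interval is involved, the additive offset between the scales drops out.
A change of 1°R is a change of 5/9 K, so 7 × 5/9 = 3.89.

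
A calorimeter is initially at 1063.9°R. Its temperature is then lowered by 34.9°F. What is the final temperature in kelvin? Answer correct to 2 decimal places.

Initial temperature in Celsius: (1063.9 - 491.67) × 5/9 = 317.9056°C.
The 34.9°F change is an interval, so only the factor 5/9 applies: -34.9 × 5/9 = -19.3889°C.
Final Celsius temperature: 317.9056 - 19.3889 = 298.5167°C.
In kelvin: 298.5167 + 273.15 = 571.67 K.

571.67 K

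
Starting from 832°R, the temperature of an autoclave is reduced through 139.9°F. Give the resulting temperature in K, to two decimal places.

Initial temperature in Celsius: (832 - 491.67) × 5/9 = 189.0722°C.
The 139.9°F change is an interval, so only the factor 5/9 applies: -139.9 × 5/9 = -77.7222°C.
Final Celsius temperature: 189.0722 - 77.7222 = 111.3500°C.
In kelvin: 111.3500 + 273.15 = 384.50 K.

384.50 K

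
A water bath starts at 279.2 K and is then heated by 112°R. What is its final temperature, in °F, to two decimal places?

154.89°F

Initial temperature in Celsius: 279.2 - 273.15 = 6.0500°C.
The 112°R change is an interval, so only the factor 5/9 applies: +112 × 5/9 = +62.2222°C.
Final Celsius temperature: 6.0500 + 62.2222 = 68.2722°C.
In Fahrenheit: 68.2722 × 1.8 + 32 = 154.89°F.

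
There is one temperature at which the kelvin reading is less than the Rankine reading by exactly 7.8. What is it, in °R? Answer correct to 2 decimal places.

17.55°R

Let R be the Rankine reading. The kelvin reading is K = 5/9·R.
Require K - R = -7.8: (-4/9)·R = -7.8.
R = (-7.8) / (-4/9) = 17.55.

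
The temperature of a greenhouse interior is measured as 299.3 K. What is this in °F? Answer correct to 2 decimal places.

In Celsius: 299.3 - 273.15 = 26.1500°C.
In Fahrenheit: 26.1500 × 1.8 + 32 = 79.07°F.

79.07°F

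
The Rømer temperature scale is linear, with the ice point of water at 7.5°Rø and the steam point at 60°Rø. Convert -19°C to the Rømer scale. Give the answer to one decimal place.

Linearly onto the Rømer scale: 7.5 + (-19.0000 / 100) × (60 - 7.5) = -2.5°Rø.

-2.5°Rø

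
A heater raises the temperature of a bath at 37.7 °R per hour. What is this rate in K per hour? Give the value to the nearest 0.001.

20.944 K/hour

Since only a temperature interval is involved, the additive offset between the scales drops out.
A change of 1°R is a change of 5/9 K, so 37.7 × 5/9 = 20.944.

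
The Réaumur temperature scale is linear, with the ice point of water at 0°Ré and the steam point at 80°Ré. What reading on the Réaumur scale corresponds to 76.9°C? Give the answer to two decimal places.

Linearly onto the Réaumur scale: 0 + (76.9000 / 100) × (80 - 0) = 61.52°Ré.

61.52°Ré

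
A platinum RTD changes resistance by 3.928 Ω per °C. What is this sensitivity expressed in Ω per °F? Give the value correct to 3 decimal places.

2.182 Ω per °F

Since only a temperature interval is involved, the additive offset between the scales drops out.
A change of 1°F is a change of 5/9°C, so per °F the value is 3.928 × 5/9 = 2.182.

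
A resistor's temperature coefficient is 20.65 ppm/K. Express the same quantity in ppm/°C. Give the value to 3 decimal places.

Since only a temperature interval is involved, the additive offset between the scales drops out.
A change of 1°C is a change of 1 K, so per °C the value is 20.65 × 1 = 20.650.

20.650 ppm/°C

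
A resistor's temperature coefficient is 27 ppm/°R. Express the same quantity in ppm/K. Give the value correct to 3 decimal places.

The quantity depends on a temperature interval, so only the ratio of degree sizes applies; the offset between the scales is irrelevant.
A change of 1 K is a change of 1.8°R, so per K the value is 27 × 1.8 = 48.600.

48.600 ppm/K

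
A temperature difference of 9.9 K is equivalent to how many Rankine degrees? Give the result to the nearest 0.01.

For a temperature interval the offset drops out; only the factor 1.8 applies.
9.9 × 1.8 = 17.82.

17.82°R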